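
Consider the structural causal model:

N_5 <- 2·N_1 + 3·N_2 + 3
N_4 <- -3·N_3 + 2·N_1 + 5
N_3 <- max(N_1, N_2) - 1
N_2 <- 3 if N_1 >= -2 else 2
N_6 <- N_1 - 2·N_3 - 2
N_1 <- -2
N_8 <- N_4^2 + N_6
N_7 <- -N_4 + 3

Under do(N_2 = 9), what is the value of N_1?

Under do(N_2=9), the mechanism N_2 <- 3 if N_1 >= -2 else 2 is discarded; N_2 is fixed at 9.
N_1 is not downstream of the intervention, so its value is determined by the original equations.

-2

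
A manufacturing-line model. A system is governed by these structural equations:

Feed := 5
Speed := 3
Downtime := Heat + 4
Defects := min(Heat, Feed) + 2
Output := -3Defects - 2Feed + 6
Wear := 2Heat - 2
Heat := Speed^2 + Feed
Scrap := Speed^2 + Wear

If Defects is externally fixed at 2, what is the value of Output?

Under do(Defects=2), the mechanism Defects := min(Heat, Feed) + 2 is discarded; Defects is fixed at 2.
Output = -3Defects - 2Feed + 6  [with Defects=2, Feed=5]  = -10

-10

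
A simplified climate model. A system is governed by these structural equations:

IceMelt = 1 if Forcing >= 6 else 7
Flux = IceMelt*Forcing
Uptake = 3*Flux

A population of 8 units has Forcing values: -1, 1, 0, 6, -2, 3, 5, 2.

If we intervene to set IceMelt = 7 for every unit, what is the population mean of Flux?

The intervention sets IceMelt=7 in all 8 units regardless of Forcing. Recomputing Flux per unit gives -7, 7, 0, 42, -14, 21, 35, 14; average 12.25.

12.25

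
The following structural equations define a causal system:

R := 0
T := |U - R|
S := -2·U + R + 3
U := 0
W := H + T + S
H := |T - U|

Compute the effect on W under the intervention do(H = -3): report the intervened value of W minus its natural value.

-3

The intervention breaks the incoming arrows to H: H := |T - U| no longer applies, and H = -3.
T = |U - R|  [with U=0, R=0]  = 0
S = -2·U + R + 3  [with U=0, R=0]  = 3
W = H + T + S  [with H=-3, T=0, S=3]  = 0
Without intervention: T = |U - R|  [with U=0, R=0]  = 0; S = -2·U + R + 3  [with U=0, R=0]  = 3; H = |T - U|  [with T=0, U=0]  = 0; W = H + T + S  [with H=0, T=0, S=3]  = 3.
Change = 0 − 3 = -3.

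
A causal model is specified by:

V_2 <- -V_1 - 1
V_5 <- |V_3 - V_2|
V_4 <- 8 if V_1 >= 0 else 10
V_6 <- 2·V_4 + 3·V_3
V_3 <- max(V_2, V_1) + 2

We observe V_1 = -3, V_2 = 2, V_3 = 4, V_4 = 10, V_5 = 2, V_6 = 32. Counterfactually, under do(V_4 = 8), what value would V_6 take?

Under do(V_4=8), the mechanism V_4 <- 8 if V_1 >= 0 else 10 is discarded; V_4 is fixed at 8.
V_2 = -V_1 - 1  [with V_1=-3]  = 2
V_3 = max(V_2, V_1) + 2  [with V_2=2, V_1=-3]  = 4
V_6 = 2·V_4 + 3·V_3  [with V_4=8, V_3=4]  = 28

28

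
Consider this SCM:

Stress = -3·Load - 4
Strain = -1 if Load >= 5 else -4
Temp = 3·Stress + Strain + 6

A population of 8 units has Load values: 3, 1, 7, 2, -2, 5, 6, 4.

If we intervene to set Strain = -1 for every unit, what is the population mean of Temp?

Every unit gets Strain=-1 under the intervention. Temp values become -34, -16, -70, -25, 11, -52, -61, -43; E[Temp|do(Strain=-1)] = -36.25.

-36.25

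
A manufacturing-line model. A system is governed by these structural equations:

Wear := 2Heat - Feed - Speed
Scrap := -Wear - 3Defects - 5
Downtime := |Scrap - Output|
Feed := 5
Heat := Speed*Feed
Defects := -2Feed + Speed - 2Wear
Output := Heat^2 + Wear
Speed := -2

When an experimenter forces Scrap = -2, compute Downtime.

79

Intervening sets Scrap = -2 and removes its equation (Scrap := -Wear - 3Defects - 5).
Heat = Speed*Feed  [with Speed=-2, Feed=5]  = -10
Wear = 2Heat - Feed - Speed  [with Heat=-10, Feed=5, Speed=-2]  = -23
Output = Heat^2 + Wear  [with Heat=-10, Wear=-23]  = 77
Downtime = |Scrap - Output|  [with Scrap=-2, Output=77]  = 79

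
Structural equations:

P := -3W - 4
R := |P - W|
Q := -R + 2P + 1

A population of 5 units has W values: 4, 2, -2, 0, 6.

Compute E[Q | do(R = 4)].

Under do(R=4), R's equation is replaced by R=4 for every unit. Per-unit Q: -35, -23, 1, -11, -47. Mean = -23.

-23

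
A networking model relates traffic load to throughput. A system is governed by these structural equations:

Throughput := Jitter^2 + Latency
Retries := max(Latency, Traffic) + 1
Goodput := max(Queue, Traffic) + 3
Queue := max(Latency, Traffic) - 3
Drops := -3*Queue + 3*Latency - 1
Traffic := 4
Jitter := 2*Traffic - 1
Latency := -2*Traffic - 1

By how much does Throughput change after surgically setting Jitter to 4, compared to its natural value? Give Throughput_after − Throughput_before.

-33

Intervening sets Jitter = 4 and removes its equation (Jitter := 2*Traffic - 1).
Latency = -2*Traffic - 1  [with Traffic=4]  = -9
Throughput = Jitter^2 + Latency  [with Jitter=4, Latency=-9]  = 7
Without intervention: Latency = -2*Traffic - 1  [with Traffic=4]  = -9; Jitter = 2*Traffic - 1  [with Traffic=4]  = 7; Throughput = Jitter^2 + Latency  [with Jitter=7, Latency=-9]  = 40.
Change = 7 − 40 = -33.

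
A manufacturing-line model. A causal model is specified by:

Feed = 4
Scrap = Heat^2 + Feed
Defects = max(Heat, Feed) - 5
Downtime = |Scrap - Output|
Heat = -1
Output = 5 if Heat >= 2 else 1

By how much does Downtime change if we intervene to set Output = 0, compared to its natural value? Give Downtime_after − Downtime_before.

The intervention breaks the incoming arrows to Output: Output = 5 if Heat >= 2 else 1 no longer applies, and Output = 0.
Scrap = Heat^2 + Feed  [with Heat=-1, Feed=4]  = 5
Downtime = |Scrap - Output|  [with Scrap=5, Output=0]  = 5
Without intervention: Scrap = Heat^2 + Feed  [with Heat=-1, Feed=4]  = 5; Output = 5 if Heat >= 2 else 1  [with Heat=-1]  = 1; Downtime = |Scrap - Output|  [with Scrap=5, Output=1]  = 4.
Change = 5 − 4 = 1.

1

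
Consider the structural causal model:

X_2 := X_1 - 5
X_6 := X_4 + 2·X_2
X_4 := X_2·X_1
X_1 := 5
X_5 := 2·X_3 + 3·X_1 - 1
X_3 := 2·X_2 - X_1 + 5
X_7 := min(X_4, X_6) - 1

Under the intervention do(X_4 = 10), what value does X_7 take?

The intervention breaks the incoming arrows to X_4: X_4 := X_2·X_1 no longer applies, and X_4 = 10.
X_2 = X_1 - 5  [with X_1=5]  = 0
X_6 = X_4 + 2·X_2  [with X_4=10, X_2=0]  = 10
X_7 = min(X_4, X_6) - 1  [with X_4=10, X_6=10]  = 9

9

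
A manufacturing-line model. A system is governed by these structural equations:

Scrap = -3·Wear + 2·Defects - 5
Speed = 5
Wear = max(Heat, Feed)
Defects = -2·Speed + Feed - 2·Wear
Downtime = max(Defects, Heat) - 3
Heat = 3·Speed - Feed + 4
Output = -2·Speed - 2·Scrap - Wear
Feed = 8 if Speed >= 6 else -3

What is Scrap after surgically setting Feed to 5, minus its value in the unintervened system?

Under do(Feed=5), the mechanism Feed = 8 if Speed >= 6 else -3 is discarded; Feed is fixed at 5.
Heat = 3·Speed - Feed + 4  [with Speed=5, Feed=5]  = 14
Wear = max(Heat, Feed)  [with Heat=14, Feed=5]  = 14
Defects = -2·Speed + Feed - 2·Wear  [with Speed=5, Feed=5, Wear=14]  = -33
Scrap = -3·Wear + 2·Defects - 5  [with Wear=14, Defects=-33]  = -113
Without intervention: Feed = 8 if Speed >= 6 else -3  [with Speed=5]  = -3; Heat = 3·Speed - Feed + 4  [with Speed=5, Feed=-3]  = 22; Wear = max(Heat, Feed)  [with Heat=22, Feed=-3]  = 22; Defects = -2·Speed + Feed - 2·Wear  [with Speed=5, Feed=-3, Wear=22]  = -57; Scrap = -3·Wear + 2·Defects - 5  [with Wear=22, Defects=-57]  = -185.
Change = -113 − (-185) = 72.

72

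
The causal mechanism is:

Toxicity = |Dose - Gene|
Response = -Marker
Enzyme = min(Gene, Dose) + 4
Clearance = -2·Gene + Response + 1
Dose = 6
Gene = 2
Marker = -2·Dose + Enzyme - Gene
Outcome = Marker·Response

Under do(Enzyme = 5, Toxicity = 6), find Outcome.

Setting Enzyme = 5, Toxicity = 6 by intervention discards those variables' equations.
Marker = -2·Dose + Enzyme - Gene  [with Dose=6, Enzyme=5, Gene=2]  = -9
Response = -Marker  [with Marker=-9]  = 9
Outcome = Marker·Response  [with Marker=-9, Response=9]  = -81

-81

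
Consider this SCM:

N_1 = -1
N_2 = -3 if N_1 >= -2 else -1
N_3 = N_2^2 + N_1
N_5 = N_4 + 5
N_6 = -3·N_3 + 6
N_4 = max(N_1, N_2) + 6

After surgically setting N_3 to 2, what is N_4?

The intervention breaks the incoming arrows to N_3: N_3 = N_2^2 + N_1 no longer applies, and N_3 = 2.
N_4 is not downstream of the intervention, so its value is determined by the original equations.
N_2 = -3 if N_1 >= -2 else -1  [with N_1=-1]  = -3
N_4 = max(N_1, N_2) + 6  [with N_1=-1, N_2=-3]  = 5

5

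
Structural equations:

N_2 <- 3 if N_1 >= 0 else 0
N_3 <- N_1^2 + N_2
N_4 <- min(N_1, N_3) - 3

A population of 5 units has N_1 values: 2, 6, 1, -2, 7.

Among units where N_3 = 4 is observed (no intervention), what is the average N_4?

E[N_4|N_3=4] averages over only the 2 units with N_3=4 (N_1 = 1, -2): N_4 = -2, -5, mean -3.5.

-3.5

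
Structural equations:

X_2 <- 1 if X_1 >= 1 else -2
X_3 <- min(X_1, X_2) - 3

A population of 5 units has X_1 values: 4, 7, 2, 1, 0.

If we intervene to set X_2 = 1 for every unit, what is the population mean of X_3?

Every unit gets X_2=1 under the intervention. X_3 values become -2, -2, -2, -2, -3; E[X_3|do(X_2=1)] = -2.2.

-2.2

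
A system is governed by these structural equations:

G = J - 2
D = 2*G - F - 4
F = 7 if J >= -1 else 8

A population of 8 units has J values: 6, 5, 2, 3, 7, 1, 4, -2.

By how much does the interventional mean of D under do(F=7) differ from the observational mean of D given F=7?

-1.5

The intervention sets F=7 in all 8 units regardless of J. Recomputing D per unit gives -3, -5, -11, -9, -1, -13, -7, -19; average -8.5.
E[D|F=7] averages over only the 7 units with F=7 (J = 6, 5, 2, 3, 7, 1, 4): D = -3, -5, -11, -9, -1, -13, -7, mean -7.
Difference = -8.5 − (-7) = -1.5.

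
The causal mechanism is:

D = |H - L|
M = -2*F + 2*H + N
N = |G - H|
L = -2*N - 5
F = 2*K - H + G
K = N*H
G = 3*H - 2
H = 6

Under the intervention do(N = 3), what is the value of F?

The intervention breaks the incoming arrows to N: N = |G - H| no longer applies, and N = 3.
G = 3*H - 2  [with H=6]  = 16
K = N*H  [with N=3, H=6]  = 18
F = 2*K - H + G  [with K=18, H=6, G=16]  = 46

46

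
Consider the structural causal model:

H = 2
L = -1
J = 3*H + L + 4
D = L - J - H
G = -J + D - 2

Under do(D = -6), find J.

Under do(D=-6), the mechanism D = L - J - H is discarded; D is fixed at -6.
Since J is not a descendant of the intervened variable, it is unaffected.
J = 3*H + L + 4  [with H=2, L=-1]  = 9

9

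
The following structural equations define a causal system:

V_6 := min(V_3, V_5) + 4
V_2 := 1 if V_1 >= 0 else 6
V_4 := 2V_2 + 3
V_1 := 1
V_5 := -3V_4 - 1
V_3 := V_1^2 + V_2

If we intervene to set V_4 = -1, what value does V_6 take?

6

Under do(V_4=-1), the mechanism V_4 := 2V_2 + 3 is discarded; V_4 is fixed at -1.
V_2 = 1 if V_1 >= 0 else 6  [with V_1=1]  = 1
V_3 = V_1^2 + V_2  [with V_1=1, V_2=1]  = 2
V_5 = -3V_4 - 1  [with V_4=-1]  = 2
V_6 = min(V_3, V_5) + 4  [with V_3=2, V_5=2]  = 6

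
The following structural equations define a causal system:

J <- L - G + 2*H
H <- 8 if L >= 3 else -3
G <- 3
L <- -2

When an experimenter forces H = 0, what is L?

Under do(H=0), the mechanism H <- 8 if L >= 3 else -3 is discarded; H is fixed at 0.
Since L is not a descendant of the intervened variable, it is unaffected.

-2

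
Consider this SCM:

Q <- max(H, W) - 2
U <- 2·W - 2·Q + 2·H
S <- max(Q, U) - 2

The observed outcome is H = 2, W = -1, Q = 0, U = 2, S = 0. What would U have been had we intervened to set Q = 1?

0

The intervention breaks the incoming arrows to Q: Q <- max(H, W) - 2 no longer applies, and Q = 1.
U = 2·W - 2·Q + 2·H  [with W=-1, Q=1, H=2]  = 0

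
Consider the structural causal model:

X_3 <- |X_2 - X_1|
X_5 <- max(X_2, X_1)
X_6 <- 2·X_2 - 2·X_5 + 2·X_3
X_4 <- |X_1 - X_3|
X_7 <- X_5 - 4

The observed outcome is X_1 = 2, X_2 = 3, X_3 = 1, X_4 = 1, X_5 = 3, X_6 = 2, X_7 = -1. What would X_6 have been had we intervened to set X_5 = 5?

The intervention breaks the incoming arrows to X_5: X_5 <- max(X_2, X_1) no longer applies, and X_5 = 5.
X_3 = |X_2 - X_1|  [with X_2=3, X_1=2]  = 1
X_6 = 2·X_2 - 2·X_5 + 2·X_3  [with X_2=3, X_5=5, X_3=1]  = -2

-2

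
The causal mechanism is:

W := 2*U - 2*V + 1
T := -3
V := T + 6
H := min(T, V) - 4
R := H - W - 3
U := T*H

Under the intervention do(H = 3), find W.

-23

do(H=3) replaces the equation H := min(T, V) - 4 with the constant H = 3.
V = T + 6  [with T=-3]  = 3
U = T*H  [with T=-3, H=3]  = -9
W = 2*U - 2*V + 1  [with U=-9, V=3]  = -23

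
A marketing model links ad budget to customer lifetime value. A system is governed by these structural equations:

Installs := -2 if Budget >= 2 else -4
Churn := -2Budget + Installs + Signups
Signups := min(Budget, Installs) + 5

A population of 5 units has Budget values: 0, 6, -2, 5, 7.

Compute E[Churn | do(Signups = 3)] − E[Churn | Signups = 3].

Under do(Signups=3), Signups's equation is replaced by Signups=3 for every unit. Per-unit Churn: -1, -11, 3, -9, -13. Mean = -6.2.
E[Churn|Signups=3] averages over only the 3 units with Signups=3 (Budget = 6, 5, 7): Churn = -11, -9, -13, mean -11.
Difference = -6.2 − (-11) = 4.8.

4.8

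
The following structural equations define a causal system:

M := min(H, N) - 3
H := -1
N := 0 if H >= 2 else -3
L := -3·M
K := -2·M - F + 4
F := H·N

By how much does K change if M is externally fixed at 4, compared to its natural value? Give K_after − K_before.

-20

Under do(M=4), the mechanism M := min(H, N) - 3 is discarded; M is fixed at 4.
N = 0 if H >= 2 else -3  [with H=-1]  = -3
F = H·N  [with H=-1, N=-3]  = 3
K = -2·M - F + 4  [with M=4, F=3]  = -7
Without intervention: N = 0 if H >= 2 else -3  [with H=-1]  = -3; F = H·N  [with H=-1, N=-3]  = 3; M = min(H, N) - 3  [with H=-1, N=-3]  = -6; K = -2·M - F + 4  [with M=-6, F=3]  = 13.
Change = -7 − 13 = -20.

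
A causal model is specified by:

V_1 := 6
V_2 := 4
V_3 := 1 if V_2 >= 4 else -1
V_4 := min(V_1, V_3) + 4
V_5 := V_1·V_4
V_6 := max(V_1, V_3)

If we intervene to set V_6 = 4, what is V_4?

5

do(V_6=4) replaces the equation V_6 := max(V_1, V_3) with the constant V_6 = 4.
No directed path runs from V_6 to V_4, so V_4 keeps its natural value.
V_3 = 1 if V_2 >= 4 else -1  [with V_2=4]  = 1
V_4 = min(V_1, V_3) + 4  [with V_1=6, V_3=1]  = 5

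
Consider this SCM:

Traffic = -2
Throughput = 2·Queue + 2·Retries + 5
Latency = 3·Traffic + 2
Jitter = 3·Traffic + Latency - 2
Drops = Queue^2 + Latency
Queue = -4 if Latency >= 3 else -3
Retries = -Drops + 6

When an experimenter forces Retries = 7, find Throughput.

13

Under do(Retries=7), the mechanism Retries = -Drops + 6 is discarded; Retries is fixed at 7.
Latency = 3·Traffic + 2  [with Traffic=-2]  = -4
Queue = -4 if Latency >= 3 else -3  [with Latency=-4]  = -3
Throughput = 2·Queue + 2·Retries + 5  [with Queue=-3, Retries=7]  = 13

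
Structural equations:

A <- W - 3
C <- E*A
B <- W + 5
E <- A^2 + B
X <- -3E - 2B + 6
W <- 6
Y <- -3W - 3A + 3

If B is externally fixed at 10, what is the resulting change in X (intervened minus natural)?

do(B=10) replaces the equation B <- W + 5 with the constant B = 10.
A = W - 3  [with W=6]  = 3
E = A^2 + B  [with A=3, B=10]  = 19
X = -3E - 2B + 6  [with E=19, B=10]  = -71
Without intervention: A = W - 3  [with W=6]  = 3; B = W + 5  [with W=6]  = 11; E = A^2 + B  [with A=3, B=11]  = 20; X = -3E - 2B + 6  [with E=20, B=11]  = -76.
Change = -71 − (-76) = 5.

5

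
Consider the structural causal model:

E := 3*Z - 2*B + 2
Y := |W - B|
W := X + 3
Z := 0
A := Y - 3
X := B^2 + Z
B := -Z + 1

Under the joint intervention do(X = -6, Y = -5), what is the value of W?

-3

The joint intervention fixes X = -6, Y = -5, removing each variable's own equation.
W = X + 3  [with X=-6]  = -3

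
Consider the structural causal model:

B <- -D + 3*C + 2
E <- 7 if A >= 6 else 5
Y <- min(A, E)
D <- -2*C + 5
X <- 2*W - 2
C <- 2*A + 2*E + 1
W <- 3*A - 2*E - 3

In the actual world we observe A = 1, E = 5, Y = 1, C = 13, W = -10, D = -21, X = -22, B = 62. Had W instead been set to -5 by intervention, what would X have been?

Under do(W=-5), the mechanism W <- 3*A - 2*E - 3 is discarded; W is fixed at -5.
X = 2*W - 2  [with W=-5]  = -12

-12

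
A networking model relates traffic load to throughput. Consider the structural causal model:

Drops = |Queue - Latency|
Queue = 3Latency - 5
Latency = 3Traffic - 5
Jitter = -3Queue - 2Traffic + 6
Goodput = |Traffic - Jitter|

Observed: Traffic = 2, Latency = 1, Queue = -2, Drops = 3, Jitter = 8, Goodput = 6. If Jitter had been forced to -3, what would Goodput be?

5

The intervention breaks the incoming arrows to Jitter: Jitter = -3Queue - 2Traffic + 6 no longer applies, and Jitter = -3.
Goodput = |Traffic - Jitter|  [with Traffic=2, Jitter=-3]  = 5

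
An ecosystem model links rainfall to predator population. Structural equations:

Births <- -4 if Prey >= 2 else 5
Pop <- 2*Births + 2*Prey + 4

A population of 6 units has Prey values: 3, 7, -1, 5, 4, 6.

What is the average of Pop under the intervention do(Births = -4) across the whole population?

do(Births=-4) breaks Births's dependence on Prey. With Births=-4 fixed, Pop across the units is 2, 10, -6, 6, 4, 8, mean 4.

4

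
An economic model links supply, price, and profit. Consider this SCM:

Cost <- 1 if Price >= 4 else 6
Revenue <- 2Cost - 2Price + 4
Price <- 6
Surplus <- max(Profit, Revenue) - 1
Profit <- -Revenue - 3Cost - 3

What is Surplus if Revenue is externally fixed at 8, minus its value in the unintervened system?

do(Revenue=8) replaces the equation Revenue <- 2Cost - 2Price + 4 with the constant Revenue = 8.
Cost = 1 if Price >= 4 else 6  [with Price=6]  = 1
Profit = -Revenue - 3Cost - 3  [with Revenue=8, Cost=1]  = -14
Surplus = max(Profit, Revenue) - 1  [with Profit=-14, Revenue=8]  = 7
Without intervention: Cost = 1 if Price >= 4 else 6  [with Price=6]  = 1; Revenue = 2Cost - 2Price + 4  [with Cost=1, Price=6]  = -6; Profit = -Revenue - 3Cost - 3  [with Revenue=-6, Cost=1]  = 0; Surplus = max(Profit, Revenue) - 1  [with Profit=0, Revenue=-6]  = -1.
Change = 7 − (-1) = 8.

8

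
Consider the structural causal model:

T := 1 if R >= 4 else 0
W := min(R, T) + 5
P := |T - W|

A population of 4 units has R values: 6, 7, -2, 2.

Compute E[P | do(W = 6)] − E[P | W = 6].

Every unit gets W=6 under the intervention. P values become 5, 5, 6, 6; E[P|do(W=6)] = 5.5.
E[P|W=6] averages over only the 2 units with W=6 (R = 6, 7): P = 5, 5, mean 5.
Difference = 5.5 − 5 = 0.5.

0.5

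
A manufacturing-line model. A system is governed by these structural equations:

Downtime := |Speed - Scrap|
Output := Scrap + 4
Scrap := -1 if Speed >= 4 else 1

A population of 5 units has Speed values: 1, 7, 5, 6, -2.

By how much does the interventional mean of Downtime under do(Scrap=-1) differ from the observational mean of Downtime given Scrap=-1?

-2.2

Every unit gets Scrap=-1 under the intervention. Downtime values become 2, 8, 6, 7, 1; E[Downtime|do(Scrap=-1)] = 4.8.
E[Downtime|Scrap=-1] averages over only the 3 units with Scrap=-1 (Speed = 7, 5, 6): Downtime = 8, 6, 7, mean 7.
Difference = 4.8 − 7 = -2.2.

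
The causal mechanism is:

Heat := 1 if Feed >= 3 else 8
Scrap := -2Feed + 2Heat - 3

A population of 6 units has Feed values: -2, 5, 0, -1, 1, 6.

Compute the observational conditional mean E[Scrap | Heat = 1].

E[Scrap|Heat=1] averages over only the 2 units with Heat=1 (Feed = 5, 6): Scrap = -11, -13, mean -12.

-12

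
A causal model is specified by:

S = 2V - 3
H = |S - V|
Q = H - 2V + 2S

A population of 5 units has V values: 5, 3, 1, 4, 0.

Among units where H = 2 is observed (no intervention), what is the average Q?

2

Observing H=2 restricts to units where H's equation naturally yields 2: V ∈ {5, 1}. In that subpopulation Q = 6, -2, mean 2.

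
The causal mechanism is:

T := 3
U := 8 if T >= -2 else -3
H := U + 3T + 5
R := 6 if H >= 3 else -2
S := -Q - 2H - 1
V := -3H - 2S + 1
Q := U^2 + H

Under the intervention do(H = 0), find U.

Under do(H=0), the mechanism H := U + 3T + 5 is discarded; H is fixed at 0.
Since U is not a descendant of the intervened variable, it is unaffected.
U = 8 if T >= -2 else -3  [with T=3]  = 8

8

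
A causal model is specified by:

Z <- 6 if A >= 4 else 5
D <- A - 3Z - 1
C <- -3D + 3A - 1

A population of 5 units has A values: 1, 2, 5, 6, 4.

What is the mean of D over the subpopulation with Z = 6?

-14

Observing Z=6 restricts to units where Z's equation naturally yields 6: A ∈ {5, 6, 4}. In that subpopulation D = -14, -13, -15, mean -14.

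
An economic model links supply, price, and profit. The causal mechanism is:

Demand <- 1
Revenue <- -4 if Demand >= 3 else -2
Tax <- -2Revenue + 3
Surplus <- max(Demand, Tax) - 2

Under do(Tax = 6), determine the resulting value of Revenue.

-2

Under do(Tax=6), the mechanism Tax <- -2Revenue + 3 is discarded; Tax is fixed at 6.
Since Revenue is not a descendant of the intervened variable, it is unaffected.
Revenue = -4 if Demand >= 3 else -2  [with Demand=1]  = -2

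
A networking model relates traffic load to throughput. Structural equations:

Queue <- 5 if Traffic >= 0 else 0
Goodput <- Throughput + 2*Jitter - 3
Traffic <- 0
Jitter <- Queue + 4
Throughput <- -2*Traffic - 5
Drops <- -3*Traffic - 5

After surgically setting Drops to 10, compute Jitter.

9

The intervention breaks the incoming arrows to Drops: Drops <- -3*Traffic - 5 no longer applies, and Drops = 10.
Jitter is not downstream of the intervention, so its value is determined by the original equations.
Queue = 5 if Traffic >= 0 else 0  [with Traffic=0]  = 5
Jitter = Queue + 4  [with Queue=5]  = 9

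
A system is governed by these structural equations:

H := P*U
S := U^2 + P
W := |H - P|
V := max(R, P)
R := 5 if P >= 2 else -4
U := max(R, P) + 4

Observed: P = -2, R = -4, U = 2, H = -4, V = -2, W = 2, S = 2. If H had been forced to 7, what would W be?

Under do(H=7), the mechanism H := P*U is discarded; H is fixed at 7.
W = |H - P|  [with H=7, P=-2]  = 9

9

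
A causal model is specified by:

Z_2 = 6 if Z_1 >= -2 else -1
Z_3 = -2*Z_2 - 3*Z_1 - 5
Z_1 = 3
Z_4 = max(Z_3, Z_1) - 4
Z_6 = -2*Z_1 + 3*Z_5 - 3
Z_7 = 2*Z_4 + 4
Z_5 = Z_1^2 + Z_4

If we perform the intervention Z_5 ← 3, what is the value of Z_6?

The intervention breaks the incoming arrows to Z_5: Z_5 = Z_1^2 + Z_4 no longer applies, and Z_5 = 3.
Z_6 = -2*Z_1 + 3*Z_5 - 3  [with Z_1=3, Z_5=3]  = 0

0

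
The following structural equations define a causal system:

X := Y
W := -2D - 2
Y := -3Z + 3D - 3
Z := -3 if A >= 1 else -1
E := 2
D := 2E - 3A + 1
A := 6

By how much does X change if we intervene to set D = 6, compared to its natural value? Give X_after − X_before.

57

The intervention breaks the incoming arrows to D: D := 2E - 3A + 1 no longer applies, and D = 6.
Z = -3 if A >= 1 else -1  [with A=6]  = -3
Y = -3Z + 3D - 3  [with Z=-3, D=6]  = 24
X = Y  [with Y=24]  = 24
Without intervention: D = 2E - 3A + 1  [with E=2, A=6]  = -13; Z = -3 if A >= 1 else -1  [with A=6]  = -3; Y = -3Z + 3D - 3  [with Z=-3, D=-13]  = -33; X = Y  [with Y=-33]  = -33.
Change = 24 − (-33) = 57.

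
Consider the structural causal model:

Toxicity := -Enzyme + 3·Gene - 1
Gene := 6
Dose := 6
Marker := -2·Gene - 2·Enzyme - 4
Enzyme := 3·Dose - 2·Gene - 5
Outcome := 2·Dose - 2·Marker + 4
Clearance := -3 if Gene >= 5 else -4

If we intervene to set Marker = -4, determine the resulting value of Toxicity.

16

Intervening sets Marker = -4 and removes its equation (Marker := -2·Gene - 2·Enzyme - 4).
No directed path runs from Marker to Toxicity, so Toxicity keeps its natural value.
Enzyme = 3·Dose - 2·Gene - 5  [with Dose=6, Gene=6]  = 1
Toxicity = -Enzyme + 3·Gene - 1  [with Enzyme=1, Gene=6]  = 16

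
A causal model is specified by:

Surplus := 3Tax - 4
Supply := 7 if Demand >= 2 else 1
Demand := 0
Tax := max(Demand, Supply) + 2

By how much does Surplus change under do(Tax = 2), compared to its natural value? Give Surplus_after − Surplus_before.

-3

The intervention breaks the incoming arrows to Tax: Tax := max(Demand, Supply) + 2 no longer applies, and Tax = 2.
Surplus = 3Tax - 4  [with Tax=2]  = 2
Without intervention: Supply = 7 if Demand >= 2 else 1  [with Demand=0]  = 1; Tax = max(Demand, Supply) + 2  [with Demand=0, Supply=1]  = 3; Surplus = 3Tax - 4  [with Tax=3]  = 5.
Change = 2 − 5 = -3.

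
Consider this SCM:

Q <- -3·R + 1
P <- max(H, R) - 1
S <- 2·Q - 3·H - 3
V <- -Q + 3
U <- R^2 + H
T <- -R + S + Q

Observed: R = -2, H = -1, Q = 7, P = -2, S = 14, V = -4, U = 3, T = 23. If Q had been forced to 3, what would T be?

11

The intervention breaks the incoming arrows to Q: Q <- -3·R + 1 no longer applies, and Q = 3.
S = 2·Q - 3·H - 3  [with Q=3, H=-1]  = 6
T = -R + S + Q  [with R=-2, S=6, Q=3]  = 11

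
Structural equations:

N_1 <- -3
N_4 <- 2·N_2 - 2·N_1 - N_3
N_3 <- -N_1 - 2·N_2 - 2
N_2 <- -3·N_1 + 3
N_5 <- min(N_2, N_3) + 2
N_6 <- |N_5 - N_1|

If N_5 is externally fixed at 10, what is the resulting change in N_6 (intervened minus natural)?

-5

The intervention breaks the incoming arrows to N_5: N_5 <- min(N_2, N_3) + 2 no longer applies, and N_5 = 10.
N_6 = |N_5 - N_1|  [with N_5=10, N_1=-3]  = 13
Without intervention: N_2 = -3·N_1 + 3  [with N_1=-3]  = 12; N_3 = -N_1 - 2·N_2 - 2  [with N_1=-3, N_2=12]  = -23; N_5 = min(N_2, N_3) + 2  [with N_2=12, N_3=-23]  = -21; N_6 = |N_5 - N_1|  [with N_5=-21, N_1=-3]  = 18.
Change = 13 − 18 = -5.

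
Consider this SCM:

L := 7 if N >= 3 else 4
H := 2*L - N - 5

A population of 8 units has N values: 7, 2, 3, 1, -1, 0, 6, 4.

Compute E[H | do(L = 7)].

6.25

do(L=7) breaks L's dependence on N. With L=7 fixed, H across the units is 2, 7, 6, 8, 10, 9, 3, 5, mean 6.25.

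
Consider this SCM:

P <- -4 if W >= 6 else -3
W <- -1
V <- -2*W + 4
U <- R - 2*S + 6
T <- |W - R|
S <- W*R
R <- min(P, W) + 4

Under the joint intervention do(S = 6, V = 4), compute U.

-5

Setting S = 6, V = 4 by intervention discards those variables' equations.
P = -4 if W >= 6 else -3  [with W=-1]  = -3
R = min(P, W) + 4  [with P=-3, W=-1]  = 1
U = R - 2*S + 6  [with R=1, S=6]  = -5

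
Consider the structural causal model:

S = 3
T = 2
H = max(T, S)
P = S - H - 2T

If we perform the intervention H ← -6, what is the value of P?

The intervention breaks the incoming arrows to H: H = max(T, S) no longer applies, and H = -6.
P = S - H - 2T  [with S=3, H=-6, T=2]  = 5

5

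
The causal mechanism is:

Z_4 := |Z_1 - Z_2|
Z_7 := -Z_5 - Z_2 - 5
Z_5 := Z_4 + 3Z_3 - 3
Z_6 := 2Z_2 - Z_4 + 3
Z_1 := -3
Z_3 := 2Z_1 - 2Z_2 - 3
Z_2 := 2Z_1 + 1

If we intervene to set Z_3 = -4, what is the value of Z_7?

The intervention breaks the incoming arrows to Z_3: Z_3 := 2Z_1 - 2Z_2 - 3 no longer applies, and Z_3 = -4.
Z_2 = 2Z_1 + 1  [with Z_1=-3]  = -5
Z_4 = |Z_1 - Z_2|  [with Z_1=-3, Z_2=-5]  = 2
Z_5 = Z_4 + 3Z_3 - 3  [with Z_4=2, Z_3=-4]  = -13
Z_7 = -Z_5 - Z_2 - 5  [with Z_5=-13, Z_2=-5]  = 13

13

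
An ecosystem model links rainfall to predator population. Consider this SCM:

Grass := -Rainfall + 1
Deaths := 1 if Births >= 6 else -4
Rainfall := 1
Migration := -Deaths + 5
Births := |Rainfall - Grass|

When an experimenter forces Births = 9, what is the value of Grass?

Under do(Births=9), the mechanism Births := |Rainfall - Grass| is discarded; Births is fixed at 9.
Since Grass is not a descendant of the intervened variable, it is unaffected.
Grass = -Rainfall + 1  [with Rainfall=1]  = 0

0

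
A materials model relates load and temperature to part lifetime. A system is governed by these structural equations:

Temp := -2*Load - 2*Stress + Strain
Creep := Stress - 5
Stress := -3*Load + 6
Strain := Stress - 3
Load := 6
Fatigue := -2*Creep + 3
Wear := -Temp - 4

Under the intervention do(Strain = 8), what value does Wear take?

The intervention breaks the incoming arrows to Strain: Strain := Stress - 3 no longer applies, and Strain = 8.
Stress = -3*Load + 6  [with Load=6]  = -12
Temp = -2*Load - 2*Stress + Strain  [with Load=6, Stress=-12, Strain=8]  = 20
Wear = -Temp - 4  [with Temp=20]  = -24

-24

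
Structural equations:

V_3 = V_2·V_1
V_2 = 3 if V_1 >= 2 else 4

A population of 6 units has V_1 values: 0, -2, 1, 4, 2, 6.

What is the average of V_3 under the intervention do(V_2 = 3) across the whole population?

5.5

Under do(V_2=3), V_2's equation is replaced by V_2=3 for every unit. Per-unit V_3: 0, -6, 3, 12, 6, 18. Mean = 5.5.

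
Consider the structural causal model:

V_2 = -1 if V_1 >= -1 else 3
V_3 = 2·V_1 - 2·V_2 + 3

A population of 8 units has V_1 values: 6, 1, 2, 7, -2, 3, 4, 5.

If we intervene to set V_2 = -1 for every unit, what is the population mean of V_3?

11.5

Under do(V_2=-1), V_2's equation is replaced by V_2=-1 for every unit. Per-unit V_3: 17, 7, 9, 19, 1, 11, 13, 15. Mean = 11.5.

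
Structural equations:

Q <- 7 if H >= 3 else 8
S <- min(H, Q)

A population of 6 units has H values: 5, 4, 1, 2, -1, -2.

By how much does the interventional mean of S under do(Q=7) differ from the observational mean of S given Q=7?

-3

The intervention sets Q=7 in all 6 units regardless of H. Recomputing S per unit gives 5, 4, 1, 2, -1, -2; average 1.5.
E[S|Q=7] averages over only the 2 units with Q=7 (H = 5, 4): S = 5, 4, mean 4.5.
Difference = 1.5 − 4.5 = -3.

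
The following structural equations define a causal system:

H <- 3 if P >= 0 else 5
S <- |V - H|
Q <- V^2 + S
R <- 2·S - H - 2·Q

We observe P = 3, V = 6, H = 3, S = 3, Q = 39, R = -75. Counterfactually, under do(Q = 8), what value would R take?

-13

The intervention breaks the incoming arrows to Q: Q <- V^2 + S no longer applies, and Q = 8.
H = 3 if P >= 0 else 5  [with P=3]  = 3
S = |V - H|  [with V=6, H=3]  = 3
R = 2·S - H - 2·Q  [with S=3, H=3, Q=8]  = -13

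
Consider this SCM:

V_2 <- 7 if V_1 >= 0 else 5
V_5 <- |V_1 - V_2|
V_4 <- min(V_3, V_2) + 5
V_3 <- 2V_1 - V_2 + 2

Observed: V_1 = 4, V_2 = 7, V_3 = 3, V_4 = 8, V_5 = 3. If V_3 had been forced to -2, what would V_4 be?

The intervention breaks the incoming arrows to V_3: V_3 <- 2V_1 - V_2 + 2 no longer applies, and V_3 = -2.
V_2 = 7 if V_1 >= 0 else 5  [with V_1=4]  = 7
V_4 = min(V_3, V_2) + 5  [with V_3=-2, V_2=7]  = 3

3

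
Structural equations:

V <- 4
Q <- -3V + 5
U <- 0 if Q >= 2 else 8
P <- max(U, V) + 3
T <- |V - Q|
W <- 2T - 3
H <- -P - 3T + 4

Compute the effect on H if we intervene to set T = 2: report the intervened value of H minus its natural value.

27

Under do(T=2), the mechanism T <- |V - Q| is discarded; T is fixed at 2.
Q = -3V + 5  [with V=4]  = -7
U = 0 if Q >= 2 else 8  [with Q=-7]  = 8
P = max(U, V) + 3  [with U=8, V=4]  = 11
H = -P - 3T + 4  [with P=11, T=2]  = -13
Without intervention: Q = -3V + 5  [with V=4]  = -7; U = 0 if Q >= 2 else 8  [with Q=-7]  = 8; P = max(U, V) + 3  [with U=8, V=4]  = 11; T = |V - Q|  [with V=4, Q=-7]  = 11; H = -P - 3T + 4  [with P=11, T=11]  = -40.
Change = -13 − (-40) = 27.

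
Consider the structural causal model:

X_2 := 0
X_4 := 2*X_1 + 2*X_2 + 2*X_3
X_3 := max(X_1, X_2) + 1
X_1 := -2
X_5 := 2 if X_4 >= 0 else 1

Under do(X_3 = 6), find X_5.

2

do(X_3=6) replaces the equation X_3 := max(X_1, X_2) + 1 with the constant X_3 = 6.
X_4 = 2*X_1 + 2*X_2 + 2*X_3  [with X_1=-2, X_2=0, X_3=6]  = 8
X_5 = 2 if X_4 >= 0 else 1  [with X_4=8]  = 2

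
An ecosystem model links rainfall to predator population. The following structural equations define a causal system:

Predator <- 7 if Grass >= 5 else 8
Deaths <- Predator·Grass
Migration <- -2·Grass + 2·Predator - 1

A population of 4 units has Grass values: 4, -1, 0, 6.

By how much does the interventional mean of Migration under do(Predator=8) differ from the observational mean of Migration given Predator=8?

The intervention sets Predator=8 in all 4 units regardless of Grass. Recomputing Migration per unit gives 7, 17, 15, 3; average 10.5.
E[Migration|Predator=8] averages over only the 3 units with Predator=8 (Grass = 4, -1, 0): Migration = 7, 17, 15, mean 13.
Difference = 10.5 − 13 = -2.5.

-2.5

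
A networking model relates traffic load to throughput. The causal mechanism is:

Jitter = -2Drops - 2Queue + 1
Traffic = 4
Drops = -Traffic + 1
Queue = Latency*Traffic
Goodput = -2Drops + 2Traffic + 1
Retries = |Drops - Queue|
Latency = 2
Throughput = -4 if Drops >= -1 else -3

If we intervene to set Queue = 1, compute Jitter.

The intervention breaks the incoming arrows to Queue: Queue = Latency*Traffic no longer applies, and Queue = 1.
Drops = -Traffic + 1  [with Traffic=4]  = -3
Jitter = -2Drops - 2Queue + 1  [with Drops=-3, Queue=1]  = 5

5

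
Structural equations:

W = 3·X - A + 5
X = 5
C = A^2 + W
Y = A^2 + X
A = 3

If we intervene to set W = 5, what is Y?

14

The intervention breaks the incoming arrows to W: W = 3·X - A + 5 no longer applies, and W = 5.
Y is not downstream of the intervention, so its value is determined by the original equations.
Y = A^2 + X  [with A=3, X=5]  = 14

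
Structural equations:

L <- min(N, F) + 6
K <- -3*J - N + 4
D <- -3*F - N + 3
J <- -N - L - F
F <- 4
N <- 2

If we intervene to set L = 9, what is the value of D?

-11

The intervention breaks the incoming arrows to L: L <- min(N, F) + 6 no longer applies, and L = 9.
D is not downstream of the intervention, so its value is determined by the original equations.
D = -3*F - N + 3  [with F=4, N=2]  = -11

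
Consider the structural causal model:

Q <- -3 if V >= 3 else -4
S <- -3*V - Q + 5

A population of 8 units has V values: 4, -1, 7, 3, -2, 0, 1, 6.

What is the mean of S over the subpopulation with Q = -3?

-7

E[S|Q=-3] averages over only the 4 units with Q=-3 (V = 4, 7, 3, 6): S = -4, -13, -1, -10, mean -7.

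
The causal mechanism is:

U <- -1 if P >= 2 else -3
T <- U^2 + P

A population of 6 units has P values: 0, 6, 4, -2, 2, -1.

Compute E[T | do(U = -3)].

Under do(U=-3), U's equation is replaced by U=-3 for every unit. Per-unit T: 9, 15, 13, 7, 11, 8. Mean = 10.5.

10.5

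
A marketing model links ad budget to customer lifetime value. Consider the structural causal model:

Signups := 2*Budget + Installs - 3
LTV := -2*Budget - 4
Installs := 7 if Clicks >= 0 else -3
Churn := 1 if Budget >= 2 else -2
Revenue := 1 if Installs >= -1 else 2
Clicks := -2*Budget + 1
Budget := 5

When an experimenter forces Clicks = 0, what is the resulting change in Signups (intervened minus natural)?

Under do(Clicks=0), the mechanism Clicks := -2*Budget + 1 is discarded; Clicks is fixed at 0.
Installs = 7 if Clicks >= 0 else -3  [with Clicks=0]  = 7
Signups = 2*Budget + Installs - 3  [with Budget=5, Installs=7]  = 14
Without intervention: Clicks = -2*Budget + 1  [with Budget=5]  = -9; Installs = 7 if Clicks >= 0 else -3  [with Clicks=-9]  = -3; Signups = 2*Budget + Installs - 3  [with Budget=5, Installs=-3]  = 4.
Change = 14 − 4 = 10.

10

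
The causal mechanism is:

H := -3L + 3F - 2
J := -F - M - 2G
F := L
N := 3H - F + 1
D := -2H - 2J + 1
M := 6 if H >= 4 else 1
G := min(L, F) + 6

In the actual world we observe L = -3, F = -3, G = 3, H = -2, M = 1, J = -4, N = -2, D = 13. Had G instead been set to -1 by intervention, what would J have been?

4

The intervention breaks the incoming arrows to G: G := min(L, F) + 6 no longer applies, and G = -1.
F = L  [with L=-3]  = -3
H = -3L + 3F - 2  [with L=-3, F=-3]  = -2
M = 6 if H >= 4 else 1  [with H=-2]  = 1
J = -F - M - 2G  [with F=-3, M=1, G=-1]  = 4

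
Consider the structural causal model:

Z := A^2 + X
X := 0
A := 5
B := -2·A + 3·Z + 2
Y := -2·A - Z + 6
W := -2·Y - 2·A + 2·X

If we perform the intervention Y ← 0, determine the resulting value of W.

-10

The intervention breaks the incoming arrows to Y: Y := -2·A - Z + 6 no longer applies, and Y = 0.
W = -2·Y - 2·A + 2·X  [with Y=0, A=5, X=0]  = -10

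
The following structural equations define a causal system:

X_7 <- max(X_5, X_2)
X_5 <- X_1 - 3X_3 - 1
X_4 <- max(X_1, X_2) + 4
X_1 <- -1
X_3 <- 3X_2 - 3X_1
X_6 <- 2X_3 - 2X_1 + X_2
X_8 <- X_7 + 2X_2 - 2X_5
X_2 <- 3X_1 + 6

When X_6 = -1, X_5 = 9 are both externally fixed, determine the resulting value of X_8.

-3

Under do(X_6 = -1, X_5 = 9), each intervened variable's structural equation is replaced by its fixed value.
X_2 = 3X_1 + 6  [with X_1=-1]  = 3
X_7 = max(X_5, X_2)  [with X_5=9, X_2=3]  = 9
X_8 = X_7 + 2X_2 - 2X_5  [with X_7=9, X_2=3, X_5=9]  = -3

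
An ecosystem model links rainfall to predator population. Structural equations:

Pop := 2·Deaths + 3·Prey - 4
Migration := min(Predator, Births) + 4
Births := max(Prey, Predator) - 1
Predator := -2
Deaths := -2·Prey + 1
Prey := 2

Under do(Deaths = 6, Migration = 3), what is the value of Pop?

The joint intervention fixes Deaths = 6, Migration = 3, removing each variable's own equation.
Pop = 2·Deaths + 3·Prey - 4  [with Deaths=6, Prey=2]  = 14

14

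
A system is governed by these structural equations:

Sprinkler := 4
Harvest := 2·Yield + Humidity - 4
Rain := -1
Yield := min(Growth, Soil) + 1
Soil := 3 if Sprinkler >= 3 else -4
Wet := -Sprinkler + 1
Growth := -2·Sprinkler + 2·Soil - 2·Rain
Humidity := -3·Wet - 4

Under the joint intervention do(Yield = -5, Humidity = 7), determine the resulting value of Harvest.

-7

Under do(Yield = -5, Humidity = 7), each intervened variable's structural equation is replaced by its fixed value.
Harvest = 2·Yield + Humidity - 4  [with Yield=-5, Humidity=7]  = -7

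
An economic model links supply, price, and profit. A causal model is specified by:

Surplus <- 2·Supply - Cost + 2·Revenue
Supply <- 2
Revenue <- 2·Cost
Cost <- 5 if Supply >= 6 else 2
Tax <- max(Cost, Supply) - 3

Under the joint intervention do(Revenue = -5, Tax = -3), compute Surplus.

Setting Revenue = -5, Tax = -3 by intervention discards those variables' equations.
Cost = 5 if Supply >= 6 else 2  [with Supply=2]  = 2
Surplus = 2·Supply - Cost + 2·Revenue  [with Supply=2, Cost=2, Revenue=-5]  = -8

-8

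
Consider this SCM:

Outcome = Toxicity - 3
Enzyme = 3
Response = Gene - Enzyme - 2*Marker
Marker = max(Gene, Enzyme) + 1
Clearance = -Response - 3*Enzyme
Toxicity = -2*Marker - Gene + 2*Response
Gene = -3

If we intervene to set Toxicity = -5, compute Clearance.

5

The intervention breaks the incoming arrows to Toxicity: Toxicity = -2*Marker - Gene + 2*Response no longer applies, and Toxicity = -5.
Since Clearance is not a descendant of the intervened variable, it is unaffected.
Marker = max(Gene, Enzyme) + 1  [with Gene=-3, Enzyme=3]  = 4
Response = Gene - Enzyme - 2*Marker  [with Gene=-3, Enzyme=3, Marker=4]  = -14
Clearance = -Response - 3*Enzyme  [with Response=-14, Enzyme=3]  = 5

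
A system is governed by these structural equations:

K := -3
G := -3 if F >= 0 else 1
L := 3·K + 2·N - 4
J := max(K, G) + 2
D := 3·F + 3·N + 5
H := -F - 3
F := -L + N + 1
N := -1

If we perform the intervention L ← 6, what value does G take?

1

do(L=6) replaces the equation L := 3·K + 2·N - 4 with the constant L = 6.
F = -L + N + 1  [with L=6, N=-1]  = -6
G = -3 if F >= 0 else 1  [with F=-6]  = 1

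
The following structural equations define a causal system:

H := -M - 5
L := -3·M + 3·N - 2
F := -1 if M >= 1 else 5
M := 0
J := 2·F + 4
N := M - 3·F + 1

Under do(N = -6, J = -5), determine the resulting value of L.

-20

The joint intervention fixes N = -6, J = -5, removing each variable's own equation.
L = -3·M + 3·N - 2  [with M=0, N=-6]  = -20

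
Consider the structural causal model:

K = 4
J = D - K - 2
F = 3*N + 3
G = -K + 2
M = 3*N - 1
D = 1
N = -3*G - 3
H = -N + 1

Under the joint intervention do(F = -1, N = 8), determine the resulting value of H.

Setting F = -1, N = 8 by intervention discards those variables' equations.
H = -N + 1  [with N=8]  = -7

-7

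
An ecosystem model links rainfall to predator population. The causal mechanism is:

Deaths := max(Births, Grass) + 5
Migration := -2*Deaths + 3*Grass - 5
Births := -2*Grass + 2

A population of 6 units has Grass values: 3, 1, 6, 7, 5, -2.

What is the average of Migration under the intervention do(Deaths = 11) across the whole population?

Every unit gets Deaths=11 under the intervention. Migration values become -18, -24, -9, -6, -12, -33; E[Migration|do(Deaths=11)] = -17.

-17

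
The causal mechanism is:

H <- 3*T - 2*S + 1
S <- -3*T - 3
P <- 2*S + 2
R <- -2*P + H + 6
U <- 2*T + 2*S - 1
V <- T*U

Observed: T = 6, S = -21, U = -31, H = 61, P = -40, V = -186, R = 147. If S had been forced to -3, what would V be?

Under do(S=-3), the mechanism S <- -3*T - 3 is discarded; S is fixed at -3.
U = 2*T + 2*S - 1  [with T=6, S=-3]  = 5
V = T*U  [with T=6, U=5]  = 30

30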